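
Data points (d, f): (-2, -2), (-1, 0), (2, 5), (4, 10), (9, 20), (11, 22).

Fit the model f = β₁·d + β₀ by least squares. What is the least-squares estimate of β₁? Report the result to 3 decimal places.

Forming MᵀM = [[227, 23]; [23, 6]] and Mᵀf = [476, 55]ᵀ gives MᵀM·[β₁, β₀]ᵀ = Mᵀf.
Eliminating β₀: 6·(row 1) − 23·(row 2) gives 833·β₁ = 6·476 − 23·55 = 1591, so β₁ = 1591/833.
Then β₀ = (55 − 23·(1591/833))/6 = 1537/833.

β₁ = 1.910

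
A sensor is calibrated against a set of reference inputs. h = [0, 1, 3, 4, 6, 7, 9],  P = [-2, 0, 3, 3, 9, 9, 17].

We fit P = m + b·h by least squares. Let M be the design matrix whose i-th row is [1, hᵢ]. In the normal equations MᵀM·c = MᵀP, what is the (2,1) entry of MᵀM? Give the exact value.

30

Row 2 ↔ basis h, column 1 ↔ basis 1, so (MᵀM)_{2,1} = Σᵢ h = (0)·(1) + (1)·(1) + (3)·(1) + (4)·(1) + (6)·(1) + (7)·(1) + (9)·(1) = 30.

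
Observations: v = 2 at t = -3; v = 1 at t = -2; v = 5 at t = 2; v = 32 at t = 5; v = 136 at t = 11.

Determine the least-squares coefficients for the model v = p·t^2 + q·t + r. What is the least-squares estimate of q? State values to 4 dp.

q = 1.5923

From the data, Σt^2·t^2 = 15379, Σt^2·t = 1429, Σt^2 = 163, Σt·t = 163, Σt = 13, Σ1 = 5.
Moment sums: Σt^2·v = 17298, Σt·v = 1658, Σv = 176.
Normal equations: [[15379, 1429, 163]; [1429, 163, 13]; [163, 13, 5]]·[p, q, r]ᵀ = [17298, 1658, 176]ᵀ.
Inverting the 3×3 Gram matrix, [p, q, r]ᵀ = [179351/181248, 288595/181248, -18105/15104]ᵀ.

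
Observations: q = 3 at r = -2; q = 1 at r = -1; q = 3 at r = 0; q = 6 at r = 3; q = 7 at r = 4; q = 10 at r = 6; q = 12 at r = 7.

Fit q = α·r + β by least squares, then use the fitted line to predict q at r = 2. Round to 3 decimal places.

Sums needed: Σr·r = 115, Σr = 17, Σ1 = 7.
For Aᵀq: Σr·q = 183, Σq = 42.
Eliminating β: 7·(row 1) − 17·(row 2) gives 516·α = 7·183 − 17·42 = 567, so α = 189/172.
Then β = (42 − 17·(189/172))/7 = 573/172.
At r = 2: q̂ = (189/172)·(2) + (573/172)·(1) = 951/172.

q̂ = 5.529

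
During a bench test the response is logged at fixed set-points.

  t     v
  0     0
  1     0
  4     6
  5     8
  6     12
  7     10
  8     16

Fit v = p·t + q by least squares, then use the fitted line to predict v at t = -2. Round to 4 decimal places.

v̂ = -4.9840

From the data, Σt·t = 191, Σt = 31, Σ1 = 7.
Right-hand side: Σt·v = 334, Σv = 52.
XᵀX·[p, q]ᵀ = Xᵀv becomes [[191, 31]; [31, 7]]·[p, q]ᵀ = [334, 52]ᵀ.
Determinant 191·7 − 31² = 376.
p = (334·7 − 31·52)/376 = 363/188; q = (191·52 − 31·334)/376 = -211/188.
At t = -2: v̂ = (363/188)·(-2) + (-211/188)·(1) = -937/188.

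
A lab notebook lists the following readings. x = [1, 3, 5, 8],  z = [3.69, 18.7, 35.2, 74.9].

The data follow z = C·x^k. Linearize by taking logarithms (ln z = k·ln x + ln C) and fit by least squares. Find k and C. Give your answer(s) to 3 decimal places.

Let Y = ln z. Fitting Y = k·ln x + ln C by least squares:
AᵀA = [[8.1213, 4.7875]; [4.7875, 4]], rhs = [17.9238, 12.1113]ᵀ  (here Σln x = 4.7875, Σ(ln x)² = 8.1213, Σln z = 12.1113, Σln x·ln z = 17.9238).
Slope k = (n·Σln x·ln z − Σln x·Σln z)/(n·Σ(ln x)² − (Σln x)²) = (4·17.9238 − 4.7875·12.1113)/9.5652 = 1.43355; ln C = (Σln z − k·Σln x)/n = 1.31206, so C = exp(1.31206) = 3.71383.

k = 1.434, C = 3.714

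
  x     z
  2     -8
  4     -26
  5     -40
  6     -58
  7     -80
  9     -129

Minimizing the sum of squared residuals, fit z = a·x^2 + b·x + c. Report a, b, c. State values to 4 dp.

a = -1.6008, b = 0.2021, c = -1.6498

Forming AᵀA = [[11155, 1485, 211]; [1485, 211, 33]; [211, 33, 6]] and Aᵀz = [-17905, -2389, -341]ᵀ gives AᵀA·[a, b, c]ᵀ = Aᵀz.
Solving the 3×3 system (Gaussian elimination) gives a = -397/248, b = 2957/14632, c = -6035/3658.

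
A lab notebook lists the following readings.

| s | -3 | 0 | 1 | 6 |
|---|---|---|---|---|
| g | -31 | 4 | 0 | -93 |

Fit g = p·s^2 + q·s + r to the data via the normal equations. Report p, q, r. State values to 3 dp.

From the data, Σs^2·s^2 = 1378, Σs^2·s = 190, Σs^2 = 46, Σs·s = 46, Σs = 4, Σ1 = 4.
Moment sums: Σs^2·g = -3627, Σs·g = -465, Σg = -120.
AᵀA·[p, q, r]ᵀ = Aᵀg becomes [[1378, 190, 46]; [190, 46, 4]; [46, 4, 4]]·[p, q, r]ᵀ = [-3627, -465, -120]ᵀ.
Row-reducing yields p = -2483/829, q = 3407/1658, r = 1981/829.

p = -2.995, q = 2.055, r = 2.390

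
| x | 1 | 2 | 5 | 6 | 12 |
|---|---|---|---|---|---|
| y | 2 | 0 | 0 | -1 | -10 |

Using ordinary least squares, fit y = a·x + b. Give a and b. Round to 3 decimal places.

a = -1.032, b = 3.567

From the data, Σx·x = 210, Σx = 26, Σ1 = 5.
And Σx·y = -124, Σy = -9.
AᵀA·[a, b]ᵀ = Aᵀy becomes [[210, 26]; [26, 5]]·[a, b]ᵀ = [-124, -9]ᵀ.
Δ = 210·5 − 26² = 374.
a = ((-124)·5 − 26·(-9))/374 = -193/187; b = (210·(-9) − 26·(-124))/374 = 667/187.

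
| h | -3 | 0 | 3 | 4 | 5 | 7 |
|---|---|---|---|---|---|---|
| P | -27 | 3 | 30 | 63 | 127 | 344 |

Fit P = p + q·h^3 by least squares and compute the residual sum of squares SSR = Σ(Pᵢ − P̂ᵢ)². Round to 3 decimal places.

SSR = 13.226

The normal equations are: 6·p + 532·q = 540;  532·p + 138828·q = 139438.
Δ = 6·138828 − 532² = 549944.
p = (540·138828 − 532·139438)/549944 = 98263/68743; q = (6·139438 − 532·540)/549944 = 137337/137486.
Residuals: -200549/137486, 107966/68743, 219955/137486, -162238/68743, 97071/137486, -7933/137486; SSR = 909173/68743.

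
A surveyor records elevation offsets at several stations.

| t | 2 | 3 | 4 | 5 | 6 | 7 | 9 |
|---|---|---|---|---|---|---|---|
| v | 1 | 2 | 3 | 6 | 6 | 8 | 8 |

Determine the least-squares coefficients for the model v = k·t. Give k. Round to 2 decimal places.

Entries of XᵀX: Σt·t = 220.
Right-hand side: Σt·v = 214.
Normal equations: [[220]]·[k]ᵀ = [214]ᵀ.
Hence k = 214 / 220 ≈ 0.972727.

k = 0.97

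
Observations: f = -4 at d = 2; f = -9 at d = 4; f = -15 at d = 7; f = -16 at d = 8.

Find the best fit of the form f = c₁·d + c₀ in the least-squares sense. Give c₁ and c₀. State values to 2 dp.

The normal system MᵀM·[c₁, c₀]ᵀ = Mᵀf is [[133, 21]; [21, 4]]·[c₁, c₀]ᵀ = [-277, -44]ᵀ.
det = 133·4 − 21² = 91.
c₁ = ((-277)·4 − 21·(-44))/91 = -184/91; c₀ = (133·(-44) − 21·(-277))/91 = -5/13.

c₁ = -2.02, c₀ = -0.38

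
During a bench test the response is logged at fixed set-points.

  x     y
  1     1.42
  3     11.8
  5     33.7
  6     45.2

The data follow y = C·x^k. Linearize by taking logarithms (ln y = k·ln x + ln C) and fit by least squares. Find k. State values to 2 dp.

Let Y = ln y. Fitting Y = k·ln x + ln C by least squares:
AᵀA = [[7.0076, 4.4998]; [4.4998, 4]], rhs = [15.2012, 10.1474]ᵀ  (here Σln x = 4.4998, Σ(ln x)² = 7.0076, Σln y = 10.1474, Σln x·ln y = 15.2012).
Solving (det = 7.7823): k = 1.94594, ln C = 0.34775.

k = 1.95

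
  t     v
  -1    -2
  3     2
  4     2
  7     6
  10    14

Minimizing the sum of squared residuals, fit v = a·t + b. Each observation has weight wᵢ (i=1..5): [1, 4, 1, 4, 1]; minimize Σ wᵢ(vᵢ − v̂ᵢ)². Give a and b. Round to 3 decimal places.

a = 1.285, b = -2.012

Forming AᵀWA = [[349, 53]; [53, 11]] and AᵀWv = [342, 46]ᵀ gives AᵀWA·[a, b]ᵀ = AᵀWv.
det = 349·11 − 53² = 1030.
a = (342·11 − 53·46)/1030 = 662/515; b = (349·46 − 53·342)/1030 = -1036/515.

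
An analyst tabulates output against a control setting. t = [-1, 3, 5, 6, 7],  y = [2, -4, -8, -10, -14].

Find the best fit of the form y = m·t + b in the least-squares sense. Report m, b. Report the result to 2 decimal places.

m = -1.90, b = 0.80

Entries of XᵀX: Σt·t = 120, Σt = 20, Σ1 = 5.
Right-hand side: Σt·y = -212, Σy = -34.
Eliminating b: 5·(row 1) − 20·(row 2) gives 200·m = 5·(-212) − 20·(-34) = -380, so m = -19/10.
Then b = ((-34) − 20·(-19/10))/5 = 4/5.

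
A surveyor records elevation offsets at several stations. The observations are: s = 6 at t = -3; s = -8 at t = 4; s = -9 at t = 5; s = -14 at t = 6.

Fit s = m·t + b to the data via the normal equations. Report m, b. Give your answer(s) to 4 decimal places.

m = -2.0800, b = -0.0100

With design matrix X, XᵀX = [[86, 12]; [12, 4]] and Xᵀs = [-179, -25]ᵀ.
det = 86·4 − 12² = 200.
m = ((-179)·4 − 12·(-25))/200 = -52/25; b = (86·(-25) − 12·(-179))/200 = -1/100.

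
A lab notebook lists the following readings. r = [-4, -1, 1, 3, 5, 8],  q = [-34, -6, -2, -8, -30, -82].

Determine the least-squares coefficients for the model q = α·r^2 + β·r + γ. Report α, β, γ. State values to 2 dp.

α = -1.51, β = 2.05, γ = -1.98

The normal equations are: 5060·α + 600·β + 116·γ = -6622;  600·α + 116·β + 12·γ = -690;  116·α + 12·β + 6·γ = -162.
(Σr^2·r^2 = 5060, Σr^2·r = 600, Σr^2 = 116, Σr·r = 116, Σr = 12, Σ1 = 6, Σr^2·q = -6622, Σr·q = -690, Σq = -162.)
Solving the 3×3 system (Gaussian elimination) gives α = -3039/2018, β = 94941/46414, γ = -45859/23207.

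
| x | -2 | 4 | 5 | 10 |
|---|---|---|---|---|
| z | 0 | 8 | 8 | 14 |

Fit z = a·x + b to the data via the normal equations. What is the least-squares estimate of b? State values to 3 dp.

b = 2.564

Forming MᵀM = [[145, 17]; [17, 4]] and Mᵀz = [212, 30]ᵀ gives MᵀM·[a, b]ᵀ = Mᵀz.
Eliminating b: 4·(row 1) − 17·(row 2) gives 291·a = 4·212 − 17·30 = 338, so a = 338/291.
Then b = (30 − 17·(338/291))/4 = 746/291.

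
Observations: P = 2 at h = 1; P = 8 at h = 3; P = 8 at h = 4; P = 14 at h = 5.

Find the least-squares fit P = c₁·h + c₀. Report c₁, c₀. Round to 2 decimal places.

Sums needed: Σh·h = 51, Σh = 13, Σ1 = 4.
And Σh·P = 128, ΣP = 32.
Δ = 51·4 − 13² = 35.
c₁ = (128·4 − 13·32)/35 = 96/35; c₀ = (51·32 − 13·128)/35 = -32/35.

c₁ = 2.74, c₀ = -0.91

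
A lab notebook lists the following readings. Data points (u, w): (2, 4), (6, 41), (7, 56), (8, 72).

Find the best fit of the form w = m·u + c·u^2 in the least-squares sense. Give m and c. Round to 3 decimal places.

The normal equations are: 153·m + 1079·c = 1222;  1079·m + 7809·c = 8844.
Eliminating c: 7809·(row 1) − 1079·(row 2) gives 30536·m = 7809·1222 − 1079·8844 = -78, so m = -39/15268.
Then c = (8844 − 1079·(-39/15268))/7809 = 17297/15268.

m = -0.003, c = 1.133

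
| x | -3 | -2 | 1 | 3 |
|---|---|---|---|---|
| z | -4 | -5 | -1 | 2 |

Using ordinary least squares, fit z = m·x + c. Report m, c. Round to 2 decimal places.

From the data, Σx·x = 23, Σx = -1, Σ1 = 4.
And Σx·z = 27, Σz = -8.
Eliminating c: 4·(row 1) − (-1)·(row 2) gives 91·m = 4·27 − (-1)·(-8) = 100, so m = 100/91.
Then c = ((-8) − (-1)·(100/91))/4 = -157/91.

m = 1.10, c = -1.73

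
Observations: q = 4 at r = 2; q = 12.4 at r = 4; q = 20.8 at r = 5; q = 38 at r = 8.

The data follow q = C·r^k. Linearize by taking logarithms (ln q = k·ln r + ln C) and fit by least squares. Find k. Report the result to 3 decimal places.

Taking logs, ln q = k·ln r + ln C, so regress ln q on ln r.
XᵀX = [[9.3166, 5.7683]; [5.7683, 4]], rhs = [16.8999, 10.5765]ᵀ  (here Σln r = 5.7683, Σ(ln r)² = 9.3166, Σln q = 10.5765, Σln r·ln q = 16.8999).
Slope k = (n·Σln r·ln q − Σln r·Σln q)/(n·Σ(ln r)² − (Σln r)²) = (4·16.8999 − 5.7683·10.5765)/3.9930 = 1.65057; ln C = (Σln q − k·Σln r)/n = 0.26387.

k = 1.651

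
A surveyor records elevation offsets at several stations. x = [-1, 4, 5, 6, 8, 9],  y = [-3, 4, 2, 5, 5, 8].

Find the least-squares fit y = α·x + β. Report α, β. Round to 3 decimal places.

Sums needed: Σx·x = 223, Σx = 31, Σ1 = 6.
And Σx·y = 171, Σy = 21.
Δ = 223·6 − 31² = 377.
α = (171·6 − 31·21)/377 = 375/377; β = (223·21 − 31·171)/377 = -618/377.

α = 0.995, β = -1.639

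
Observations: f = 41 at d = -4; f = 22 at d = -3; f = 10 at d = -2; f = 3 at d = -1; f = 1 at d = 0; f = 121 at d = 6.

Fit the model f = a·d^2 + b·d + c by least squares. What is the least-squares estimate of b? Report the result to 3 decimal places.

Compute the Gram sums: Σd^2·d^2 = 1650, Σd^2·d = 116, Σd^2 = 66, Σd·d = 66, Σd = -4, Σ1 = 6.
For Aᵀf: Σd^2·f = 5253, Σd·f = 473, Σf = 198.
So AᵀA·[a, b, c]ᵀ = Aᵀf: [[1650, 116, 66]; [116, 66, -4]; [66, -4, 6]]·[a, b, c]ᵀ = [5253, 473, 198]ᵀ.
Solving the 3×3 system (Gaussian elimination) gives a = 9795/3292, b = 3351/1646, c = 5359/3292.

b = 2.036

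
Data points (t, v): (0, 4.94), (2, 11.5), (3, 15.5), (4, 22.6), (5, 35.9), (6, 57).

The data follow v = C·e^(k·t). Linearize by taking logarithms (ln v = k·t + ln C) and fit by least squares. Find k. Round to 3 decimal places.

k = 0.400

Taking logs, ln v = k·t + ln C, so regress ln v on t.
AᵀA = [[90.0000, 20.0000]; [20.0000, 6]], rhs = [67.7410, 17.5223]ᵀ  (here Σt = 20.0000, Σ(t)² = 90.0000, Σln v = 17.5223, Σt·ln v = 67.7410).
Slope k = (n·Σt·ln v − Σt·Σln v)/(n·Σ(t)² − (Σt)²) = (6·67.7410 − 20.0000·17.5223)/140.0000 = 0.40000; ln C = (Σln v − k·Σt)/n = 1.58704.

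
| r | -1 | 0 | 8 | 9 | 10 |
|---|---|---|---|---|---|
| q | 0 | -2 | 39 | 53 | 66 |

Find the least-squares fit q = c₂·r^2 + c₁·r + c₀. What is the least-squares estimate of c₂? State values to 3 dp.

c₂ = 0.820

Entries of MᵀM: Σr^2·r^2 = 20658, Σr^2·r = 2240, Σr^2 = 246, Σr·r = 246, Σr = 26, Σ1 = 5.
Moment sums: Σr^2·q = 13389, Σr·q = 1449, Σq = 156.
So MᵀM·[c₂, c₁, c₀]ᵀ = Mᵀq: [[20658, 2240, 246]; [2240, 246, 26]; [246, 26, 5]]·[c₂, c₁, c₀]ᵀ = [13389, 1449, 156]ᵀ.
Inverting the 3×3 Gram matrix, [c₂, c₁, c₀]ᵀ = [50727/61838, -83919/61838, -65022/30919]ᵀ.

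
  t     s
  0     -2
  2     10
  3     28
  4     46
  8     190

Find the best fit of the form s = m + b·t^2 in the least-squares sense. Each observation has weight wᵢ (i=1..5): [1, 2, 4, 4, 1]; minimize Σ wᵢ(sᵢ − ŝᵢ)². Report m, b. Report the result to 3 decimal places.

m = -0.695, b = 2.979

The normal equations are: 12·m + 172·b = 504;  172·m + 5476·b = 16192.
(Σwᵢ·1 = 12, Σwᵢ·t^2 = 172, Σwᵢ·t^2·t^2 = 5476, Σwᵢ·s = 504, Σwᵢ·t^2·s = 16192.)
det = 12·5476 − 172² = 36128.
m = (504·5476 − 172·16192)/36128 = -785/1129; b = (12·16192 − 172·504)/36128 = 3363/1129.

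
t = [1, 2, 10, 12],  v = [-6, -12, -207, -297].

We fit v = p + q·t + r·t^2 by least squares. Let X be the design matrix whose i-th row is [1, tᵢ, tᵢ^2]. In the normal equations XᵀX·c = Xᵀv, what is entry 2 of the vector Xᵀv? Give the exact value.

Entry 2 ↔ basis t, so (Xᵀv)_{2} = Σᵢ (t)·vᵢ = (1)·(-6) + (2)·(-12) + (10)·(-207) + (12)·(-297) = -5664.

-5664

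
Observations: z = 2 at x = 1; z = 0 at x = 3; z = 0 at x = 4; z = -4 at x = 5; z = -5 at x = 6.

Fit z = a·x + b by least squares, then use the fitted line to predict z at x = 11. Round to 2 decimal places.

ẑ = -11.81

Entries of MᵀM: Σx·x = 87, Σx = 19, Σ1 = 5.
And Σx·z = -48, Σz = -7.
Normal equations: [[87, 19]; [19, 5]]·[a, b]ᵀ = [-48, -7]ᵀ.
Δ = 87·5 − 19² = 74.
a = ((-48)·5 − 19·(-7))/74 = -107/74; b = (87·(-7) − 19·(-48))/74 = 303/74.
At x = 11: ẑ = (-107/74)·(11) + (303/74)·(1) = -437/37.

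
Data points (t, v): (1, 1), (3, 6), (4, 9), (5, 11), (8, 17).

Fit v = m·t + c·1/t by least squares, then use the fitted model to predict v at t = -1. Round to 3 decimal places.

The normal equations are: 115·m + 5·c = 246;  5·m + (17701/14400)·c = 383/40.
(Σt·t = 115, Σt·1/t = 5, Σ1/t·1/t = 17701/14400, Σt·v = 246, Σ1/t·v = 383/40.)
Determinant 115·(17701/14400) − 5² = 335123/2880.
m = (246·(17701/14400) − 5·(383/40))/(335123/2880) = 3665046/1675615; c = (115·(383/40) − 5·246)/(335123/2880) = -371160/335123.
At t = -1: v̂ = (3665046/1675615)·(-1) + (-371160/335123)·(-1) = -1809246/1675615.

v̂ = -1.080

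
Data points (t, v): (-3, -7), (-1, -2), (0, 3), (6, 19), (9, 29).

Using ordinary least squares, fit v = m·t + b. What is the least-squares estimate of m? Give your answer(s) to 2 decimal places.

With design matrix M, MᵀM = [[127, 11]; [11, 5]] and Mᵀv = [398, 42]ᵀ.
Δ = 127·5 − 11² = 514.
m = (398·5 − 11·42)/514 = 764/257; b = (127·42 − 11·398)/514 = 478/257.

m = 2.97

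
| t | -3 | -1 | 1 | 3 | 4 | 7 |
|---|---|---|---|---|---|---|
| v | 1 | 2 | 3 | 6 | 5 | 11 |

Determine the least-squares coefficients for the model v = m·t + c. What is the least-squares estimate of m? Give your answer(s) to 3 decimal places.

Sums needed: Σt·t = 85, Σt = 11, Σ1 = 6.
For Xᵀv: Σt·v = 113, Σv = 28.
XᵀX·[m, c]ᵀ = Xᵀv becomes [[85, 11]; [11, 6]]·[m, c]ᵀ = [113, 28]ᵀ.
Δ = 85·6 − 11² = 389.
m = (113·6 − 11·28)/389 = 370/389; c = (85·28 − 11·113)/389 = 1137/389.

m = 0.951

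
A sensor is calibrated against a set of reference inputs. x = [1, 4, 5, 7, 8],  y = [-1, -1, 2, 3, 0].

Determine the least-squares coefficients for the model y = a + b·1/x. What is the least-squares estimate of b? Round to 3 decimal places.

b = -2.648

Setting ∂/∂a … = 0 gives: 5·a + (481/280)·b = 3;  (481/280)·a + (89261/78400)·b = -59/140.
Eliminating b: (89261/78400)·(row 1) − (481/280)·(row 2) gives (6717/2450)·a = (89261/78400)·3 − (481/280)·(-59/140) = 46363/11200, so a = 324541/214944.
Then b = ((-59/140) − (481/280)·(324541/214944))/(89261/78400) = -71155/26868.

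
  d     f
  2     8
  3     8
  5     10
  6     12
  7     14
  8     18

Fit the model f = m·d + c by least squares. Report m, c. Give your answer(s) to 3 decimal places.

Compute the Gram sums: Σd·d = 187, Σd = 31, Σ1 = 6.
Right-hand side: Σd·f = 404, Σf = 70.
Normal equations: [[187, 31]; [31, 6]]·[m, c]ᵀ = [404, 70]ᵀ.
Determinant 187·6 − 31² = 161.
m = (404·6 − 31·70)/161 = 254/161; c = (187·70 − 31·404)/161 = 566/161.

m = 1.578, c = 3.516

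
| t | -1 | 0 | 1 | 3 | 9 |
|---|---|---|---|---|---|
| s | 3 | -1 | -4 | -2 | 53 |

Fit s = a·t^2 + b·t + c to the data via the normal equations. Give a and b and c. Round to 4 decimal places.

Forming AᵀA = [[6644, 756, 92]; [756, 92, 12]; [92, 12, 5]] and Aᵀs = [4274, 464, 49]ᵀ gives AᵀA·[a, b, c]ᵀ = Aᵀs.
Row-reducing yields a = 2477/2364, b = -2673/788, c = -791/591.

a = 1.0478, b = -3.3921, c = -1.3384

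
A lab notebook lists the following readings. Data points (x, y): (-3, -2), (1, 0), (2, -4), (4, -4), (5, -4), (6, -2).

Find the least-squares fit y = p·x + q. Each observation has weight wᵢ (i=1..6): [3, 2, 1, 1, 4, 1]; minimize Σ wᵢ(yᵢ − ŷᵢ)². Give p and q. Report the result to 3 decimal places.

From the data, Σwᵢ·x·x = 185, Σwᵢ·x = 25, Σwᵢ·1 = 12.
For MᵀWy: Σwᵢ·x·y = -98, Σwᵢ·y = -32.
So MᵀWM·[p, q]ᵀ = MᵀWy: [[185, 25]; [25, 12]]·[p, q]ᵀ = [-98, -32]ᵀ.
det = 185·12 − 25² = 1595.
p = ((-98)·12 − 25·(-32))/1595 = -376/1595; q = (185·(-32) − 25·(-98))/1595 = -694/319.

p = -0.236, q = -2.176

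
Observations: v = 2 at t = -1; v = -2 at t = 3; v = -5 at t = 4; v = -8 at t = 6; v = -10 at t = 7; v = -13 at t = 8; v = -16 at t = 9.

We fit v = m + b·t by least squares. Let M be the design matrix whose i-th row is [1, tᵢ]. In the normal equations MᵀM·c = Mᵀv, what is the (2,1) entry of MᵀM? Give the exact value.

36

Row 2 ↔ basis t, column 1 ↔ basis 1, so (MᵀM)_{2,1} = Σᵢ t = (-1)·(1) + (3)·(1) + (4)·(1) + (6)·(1) + (7)·(1) + (8)·(1) + (9)·(1) = 36.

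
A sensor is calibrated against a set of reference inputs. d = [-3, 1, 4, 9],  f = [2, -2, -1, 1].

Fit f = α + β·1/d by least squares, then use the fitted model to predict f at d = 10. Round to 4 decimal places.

f̂ = 0.4776

Entries of XᵀX: Σ1 = 4, Σ1/d = 37/36, Σ1/d·1/d = 1537/1296.
Right-hand side: Σf = 0, Σ1/d·f = -101/36.
So XᵀX·[α, β]ᵀ = Xᵀf: [[4, 37/36]; [37/36, 1537/1296]]·[α, β]ᵀ = [0, -101/36]ᵀ.
Δ = 4·(1537/1296) − (37/36)² = 59/16.
α = (0·(1537/1296) − (37/36)·(-101/36))/(59/16) = 3737/4779; β = (4·(-101/36) − (37/36)·0)/(59/16) = -1616/531.
At d = 10: f̂ = (3737/4779)·(1) + (-1616/531)·(1/10) = 11413/23895.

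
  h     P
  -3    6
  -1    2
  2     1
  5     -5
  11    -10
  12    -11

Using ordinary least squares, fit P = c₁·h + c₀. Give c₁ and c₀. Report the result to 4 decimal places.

c₁ = -1.1045, c₀ = 1.9530

Entries of XᵀX: Σh·h = 304, Σh = 26, Σ1 = 6.
Right-hand side: Σh·P = -285, ΣP = -17.
So XᵀX·[c₁, c₀]ᵀ = XᵀP: [[304, 26]; [26, 6]]·[c₁, c₀]ᵀ = [-285, -17]ᵀ.
Eliminating c₀: 6·(row 1) − 26·(row 2) gives 1148·c₁ = 6·(-285) − 26·(-17) = -1268, so c₁ = -317/287.
Then c₀ = ((-17) − 26·(-317/287))/6 = 1121/574.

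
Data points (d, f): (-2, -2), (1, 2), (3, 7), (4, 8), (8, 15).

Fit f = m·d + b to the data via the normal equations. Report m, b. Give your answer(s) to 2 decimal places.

Normal-equation sums: Σd·d = 94, Σd = 14, Σ1 = 5.
For Xᵀf: Σd·f = 179, Σf = 30.
Eliminating b: 5·(row 1) − 14·(row 2) gives 274·m = 5·179 − 14·30 = 475, so m = 475/274.
Then b = (30 − 14·(475/274))/5 = 157/137.

m = 1.73, b = 1.15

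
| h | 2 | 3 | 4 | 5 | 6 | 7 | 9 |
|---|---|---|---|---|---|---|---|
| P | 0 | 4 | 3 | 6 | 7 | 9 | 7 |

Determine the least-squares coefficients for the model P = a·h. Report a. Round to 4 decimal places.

a = 1.0091

Sums needed: Σh·h = 220.
And Σh·P = 222.
So AᵀA·[a]ᵀ = AᵀP: [[220]]·[a]ᵀ = [222]ᵀ.
a = 222/220 = 1.00909.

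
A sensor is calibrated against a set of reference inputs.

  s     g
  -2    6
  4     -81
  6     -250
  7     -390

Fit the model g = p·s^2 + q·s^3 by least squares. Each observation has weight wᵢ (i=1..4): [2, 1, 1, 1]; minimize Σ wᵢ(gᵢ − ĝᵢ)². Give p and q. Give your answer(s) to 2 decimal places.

Normal-equation sums: Σwᵢ·s^2·s^2 = 3985, Σwᵢ·s^2·s^3 = 25543, Σwᵢ·s^3·s^3 = 168529.
For AᵀWg: Σwᵢ·s^2·g = -29358, Σwᵢ·s^3·g = -193050.
Normal equations: [[3985, 25543]; [25543, 168529]]·[p, q]ᵀ = [-29358, -193050]ᵀ.
Eliminating q: 168529·(row 1) − 25543·(row 2) gives 19143216·p = 168529·(-29358) − 25543·(-193050) = -16598232, so p = -230531/265878.
Then q = ((-193050) − 25543·(-230531/265878))/168529 = -269623/265878.

p = -0.87, q = -1.01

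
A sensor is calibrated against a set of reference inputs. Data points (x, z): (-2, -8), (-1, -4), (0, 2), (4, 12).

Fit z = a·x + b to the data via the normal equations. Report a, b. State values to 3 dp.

a = 3.253, b = -0.313

The normal equations are: 21·a + 1·b = 68;  1·a + 4·b = 2.
(Σx·x = 21, Σx = 1, Σ1 = 4, Σx·z = 68, Σz = 2.)
Δ = 21·4 − 1² = 83.
a = (68·4 − 1·2)/83 = 270/83; b = (21·2 − 1·68)/83 = -26/83.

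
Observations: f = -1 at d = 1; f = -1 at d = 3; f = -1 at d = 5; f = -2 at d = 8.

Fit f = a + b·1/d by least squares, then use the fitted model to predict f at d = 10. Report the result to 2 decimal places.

Normal-equation sums: Σ1 = 4, Σ1/d = 199/120, Σ1/d·1/d = 16801/14400.
Moment sums: Σf = -5, Σ1/d·f = -107/60.
Δ = 4·(16801/14400) − (199/120)² = 3067/1600.
a = ((-5)·(16801/14400) − (199/120)·(-107/60))/(3067/1600) = -41419/27603; b = (4·(-107/60) − (199/120)·(-5))/(3067/1600) = 5560/9201.
At d = 10: f̂ = (-41419/27603)·(1) + (5560/9201)·(1/10) = -39751/27603.

f̂ = -1.44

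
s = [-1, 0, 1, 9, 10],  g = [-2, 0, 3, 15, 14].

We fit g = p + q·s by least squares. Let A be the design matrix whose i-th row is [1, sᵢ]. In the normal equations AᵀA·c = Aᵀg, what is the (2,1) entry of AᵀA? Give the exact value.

19

Row 2 ↔ basis s, column 1 ↔ basis 1, so (AᵀA)_{2,1} = Σᵢ s = (-1)·(1) + (0)·(1) + (1)·(1) + (9)·(1) + (10)·(1) = 19.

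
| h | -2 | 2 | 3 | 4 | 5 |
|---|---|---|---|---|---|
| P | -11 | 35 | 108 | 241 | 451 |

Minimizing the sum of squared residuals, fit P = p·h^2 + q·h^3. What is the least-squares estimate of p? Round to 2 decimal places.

p = 3.07

From the data, Σh^2·h^2 = 994, Σh^2·h^3 = 4392, Σh^3·h^3 = 20578.
Right-hand side: Σh^2·P = 16199, Σh^3·P = 75083.
So AᵀA·[p, q]ᵀ = AᵀP: [[994, 4392]; [4392, 20578]]·[p, q]ᵀ = [16199, 75083]ᵀ.
Δ = 994·20578 − 4392² = 1164868.
p = (16199·20578 − 4392·75083)/1164868 = 1789243/582434; q = (994·75083 − 4392·16199)/1164868 = 1743247/582434.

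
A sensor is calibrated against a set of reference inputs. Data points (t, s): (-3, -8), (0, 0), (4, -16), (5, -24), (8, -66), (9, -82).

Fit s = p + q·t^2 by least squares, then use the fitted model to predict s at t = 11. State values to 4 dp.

ŝ = -123.5545

From the data, Σ1 = 6, Σt^2 = 195, Σt^2·t^2 = 11619.
And Σs = -196, Σt^2·s = -11794.
So MᵀM·[p, q]ᵀ = Mᵀs: [[6, 195]; [195, 11619]]·[p, q]ᵀ = [-196, -11794]ᵀ.
Determinant 6·11619 − 195² = 31689.
p = ((-196)·11619 − 195·(-11794))/31689 = 7502/10563; q = (6·(-11794) − 195·(-196))/31689 = -3616/3521.
At t = 11: ŝ = (7502/10563)·(1) + (-3616/3521)·(121) = -1305106/10563.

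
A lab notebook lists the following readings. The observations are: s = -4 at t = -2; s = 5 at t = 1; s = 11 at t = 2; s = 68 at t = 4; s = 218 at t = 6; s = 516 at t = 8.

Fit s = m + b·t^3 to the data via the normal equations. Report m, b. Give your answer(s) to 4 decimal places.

m = 3.5276, b = 0.9998

The normal equations are: 6·m + 793·b = 814;  793·m + 313025·b = 315757.
(Σ1 = 6, Σt^3 = 793, Σt^3·t^3 = 313025, Σs = 814, Σt^3·s = 315757.)
det = 6·313025 − 793² = 1249301.
m = (814·313025 − 793·315757)/1249301 = 4407049/1249301; b = (6·315757 − 793·814)/1249301 = 1249040/1249301.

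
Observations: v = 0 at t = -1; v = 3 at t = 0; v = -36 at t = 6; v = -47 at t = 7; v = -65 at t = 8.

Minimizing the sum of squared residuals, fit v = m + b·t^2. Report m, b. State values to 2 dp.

Forming AᵀA = [[5, 150]; [150, 7794]] and Aᵀv = [-145, -7759]ᵀ gives AᵀA·[m, b]ᵀ = Aᵀv.
Δ = 5·7794 − 150² = 16470.
m = ((-145)·7794 − 150·(-7759))/16470 = 1124/549; b = (5·(-7759) − 150·(-145))/16470 = -3409/3294.

m = 2.05, b = -1.03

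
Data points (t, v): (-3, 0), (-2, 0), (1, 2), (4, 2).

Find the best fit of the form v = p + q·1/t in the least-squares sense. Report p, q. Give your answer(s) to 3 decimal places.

p = 0.843, q = 1.509

Setting ∂/∂p … = 0 gives: 4·p + (5/12)·q = 4;  (5/12)·p + (205/144)·q = 5/2.
Eliminating q: (205/144)·(row 1) − (5/12)·(row 2) gives (265/48)·p = (205/144)·4 − (5/12)·(5/2) = 335/72, so p = 134/159.
Then q = ((5/2) − (5/12)·(134/159))/(205/144) = 80/53.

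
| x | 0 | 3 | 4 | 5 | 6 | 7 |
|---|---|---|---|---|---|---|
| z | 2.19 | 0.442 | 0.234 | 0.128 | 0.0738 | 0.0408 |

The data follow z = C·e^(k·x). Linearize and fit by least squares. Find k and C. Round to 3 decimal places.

k = -0.572, C = 2.280

With ln zᵢ as the transformed response and xᵢ as the regressor:
Σx = 25.0000, Σ(x)² = 135.0000, Σln z = -9.3462, Σx·ln z = -56.5696.
Normal system: [[135.0000, 25.0000]; [25.0000, 6]]·[k, ln C]ᵀ = [-56.5696, -9.3462]ᵀ.
Solving (det = 185.0000): k = -0.57169, ln C = 0.82436, so C = exp(0.82436) = 2.28042.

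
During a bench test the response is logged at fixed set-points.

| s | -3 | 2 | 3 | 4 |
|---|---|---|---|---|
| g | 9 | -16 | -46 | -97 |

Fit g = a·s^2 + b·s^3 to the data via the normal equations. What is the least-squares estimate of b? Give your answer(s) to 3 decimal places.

Normal-equation sums: Σs^2·s^2 = 434, Σs^2·s^3 = 1056, Σs^3·s^3 = 5618.
For Aᵀg: Σs^2·g = -1949, Σs^3·g = -7821.
Eliminating b: 5618·(row 1) − 1056·(row 2) gives 1323076·a = 5618·(-1949) − 1056·(-7821) = -2690506, so a = -1345253/661538.
Then b = ((-7821) − 1056·(-1345253/661538))/5618 = -668085/661538.

b = -1.010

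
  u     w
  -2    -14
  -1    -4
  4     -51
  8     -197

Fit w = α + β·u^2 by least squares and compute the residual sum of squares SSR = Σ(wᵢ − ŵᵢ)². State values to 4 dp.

SSR = 0.7428

Compute the Gram sums: Σ1 = 4, Σu^2 = 85, Σu^2·u^2 = 4369.
And Σw = -266, Σu^2·w = -13484.
So XᵀX·[α, β]ᵀ = Xᵀw: [[4, 85]; [85, 4369]]·[α, β]ᵀ = [-266, -13484]ᵀ.
Eliminating β: 4369·(row 1) − 85·(row 2) gives 10251·α = 4369·(-266) − 85·(-13484) = -16014, so α = -314/201.
Then β = ((-13484) − 85·(-314/201))/4369 = -10442/3417.
Residuals: -244/1139, 704/1139, -619/1139, 159/1139; SSR = 846/1139.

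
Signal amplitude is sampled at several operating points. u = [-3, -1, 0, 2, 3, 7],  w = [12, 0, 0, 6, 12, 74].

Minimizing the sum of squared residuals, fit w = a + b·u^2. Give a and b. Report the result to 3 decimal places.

a = -0.974, b = 1.526

With design matrix A, AᵀA = [[6, 72]; [72, 2580]] and Aᵀw = [104, 3866]ᵀ.
Eliminating b: 2580·(row 1) − 72·(row 2) gives 10296·a = 2580·104 − 72·3866 = -10032, so a = -38/39.
Then b = (3866 − 72·(-38/39))/2580 = 119/78.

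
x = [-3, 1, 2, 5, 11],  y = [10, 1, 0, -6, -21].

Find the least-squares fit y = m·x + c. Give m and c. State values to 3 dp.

m = -2.195, c = 3.824

With design matrix A, AᵀA = [[160, 16]; [16, 5]] and Aᵀy = [-290, -16]ᵀ.
det = 160·5 − 16² = 544.
m = ((-290)·5 − 16·(-16))/544 = -597/272; c = (160·(-16) − 16·(-290))/544 = 65/17.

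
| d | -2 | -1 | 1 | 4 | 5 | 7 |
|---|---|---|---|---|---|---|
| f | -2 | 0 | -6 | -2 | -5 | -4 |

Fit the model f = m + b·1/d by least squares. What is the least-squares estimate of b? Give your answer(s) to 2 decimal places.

Setting ∂/∂m … = 0 gives: 6·m + (13/140)·b = -19;  (13/140)·m + (46509/19600)·b = -99/14.
Δ = 6·(46509/19600) − (13/140)² = 55777/3920.
m = ((-19)·(46509/19600) − (13/140)·(-99/14))/(55777/3920) = -870801/278885; b = (6·(-99/14) − (13/140)·(-19))/(55777/3920) = -159404/55777.

b = -2.86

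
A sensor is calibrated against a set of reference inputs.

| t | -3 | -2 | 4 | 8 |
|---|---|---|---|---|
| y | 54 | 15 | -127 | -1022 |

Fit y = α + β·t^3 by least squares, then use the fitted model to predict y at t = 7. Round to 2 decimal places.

Entries of MᵀM: Σ1 = 4, Σt^3 = 541, Σt^3·t^3 = 267033.
For Mᵀy: Σy = -1080, Σt^3·y = -532970.
det = 4·267033 − 541² = 775451.
α = ((-1080)·267033 − 541·(-532970))/775451 = -58870/775451; β = (4·(-532970) − 541·(-1080))/775451 = -1547600/775451.
At t = 7: ŷ = (-58870/775451)·(1) + (-1547600/775451)·(343) = -530885670/775451.

ŷ = -684.62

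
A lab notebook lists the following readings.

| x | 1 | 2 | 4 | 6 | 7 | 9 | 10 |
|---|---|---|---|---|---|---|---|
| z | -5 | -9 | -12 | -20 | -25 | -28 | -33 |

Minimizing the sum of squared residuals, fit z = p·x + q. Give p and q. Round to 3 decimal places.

p = -3.049, q = -1.869

Normal-equation sums: Σx·x = 287, Σx = 39, Σ1 = 7.
For Mᵀz: Σx·z = -948, Σz = -132.
So MᵀM·[p, q]ᵀ = Mᵀz: [[287, 39]; [39, 7]]·[p, q]ᵀ = [-948, -132]ᵀ.
Δ = 287·7 − 39² = 488.
p = ((-948)·7 − 39·(-132))/488 = -186/61; q = (287·(-132) − 39·(-948))/488 = -114/61.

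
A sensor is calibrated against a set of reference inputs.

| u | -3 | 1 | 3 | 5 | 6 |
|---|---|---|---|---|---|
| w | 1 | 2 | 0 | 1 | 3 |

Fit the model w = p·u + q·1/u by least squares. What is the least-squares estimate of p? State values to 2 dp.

p = 0.21

The normal system MᵀM·[p, q]ᵀ = Mᵀw is [[80, 5]; [5, 129/100]]·[p, q]ᵀ = [22, 71/30]ᵀ.
Δ = 80·(129/100) − 5² = 391/5.
p = (22·(129/100) − 5·(71/30))/(391/5) = 73/345; q = (80·(71/30) − 5·22)/(391/5) = 70/69.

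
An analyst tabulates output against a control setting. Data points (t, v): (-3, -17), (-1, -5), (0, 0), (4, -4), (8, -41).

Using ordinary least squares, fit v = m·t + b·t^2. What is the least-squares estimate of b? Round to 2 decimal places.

b = -1.00

Normal-equation sums: Σt·t = 90, Σt·t^2 = 548, Σt^2·t^2 = 4434.
Right-hand side: Σt·v = -288, Σt^2·v = -2846.
Normal equations: [[90, 548]; [548, 4434]]·[m, b]ᵀ = [-288, -2846]ᵀ.
det = 90·4434 − 548² = 98756.
m = ((-288)·4434 − 548·(-2846))/98756 = 70654/24689; b = (90·(-2846) − 548·(-288))/98756 = -24579/24689.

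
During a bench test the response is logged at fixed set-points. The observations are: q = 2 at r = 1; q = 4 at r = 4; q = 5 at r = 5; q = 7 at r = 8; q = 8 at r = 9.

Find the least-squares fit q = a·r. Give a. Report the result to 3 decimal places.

a = 0.914

Compute the Gram sums: Σr·r = 187.
And Σr·q = 171.
So XᵀX·[a]ᵀ = Xᵀq: [[187]]·[a]ᵀ = [171]ᵀ.
Hence a = 171 / 187 ≈ 0.914439.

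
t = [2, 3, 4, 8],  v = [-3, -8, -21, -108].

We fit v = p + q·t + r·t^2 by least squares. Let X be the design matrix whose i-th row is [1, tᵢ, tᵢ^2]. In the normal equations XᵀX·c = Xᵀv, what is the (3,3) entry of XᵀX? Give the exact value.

4449

Row 3 ↔ basis t^2, column 3 ↔ basis t^2, so (XᵀX)_{3,3} = Σᵢ (t^2)·(t^2) = (4)·(4) + (9)·(9) + (16)·(16) + (64)·(64) = 4449.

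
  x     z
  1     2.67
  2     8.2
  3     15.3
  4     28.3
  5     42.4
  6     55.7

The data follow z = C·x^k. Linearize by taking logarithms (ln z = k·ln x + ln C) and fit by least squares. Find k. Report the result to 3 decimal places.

k = 1.715

With ln zᵢ as the transformed response and ln xᵢ as the regressor:
AᵀA = [[9.4099, 6.5793]; [6.5793, 6]], rhs = [22.3232, 16.9241]ᵀ  (here Σln x = 6.5793, Σ(ln x)² = 9.4099, Σln z = 16.9241, Σln x·ln z = 22.3232).
Slope k = (n·Σln x·ln z − Σln x·Σln z)/(n·Σ(ln x)² − (Σln x)²) = (6·22.3232 − 6.5793·16.9241)/13.1729 = 1.71499; ln C = (Σln z − k·Σln x)/n = 0.94012.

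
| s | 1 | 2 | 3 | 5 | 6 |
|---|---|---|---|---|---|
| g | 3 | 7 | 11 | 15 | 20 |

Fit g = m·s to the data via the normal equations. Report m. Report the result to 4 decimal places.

m = 3.2667

The normal system AᵀA·[m]ᵀ = Aᵀg is [[75]]·[m]ᵀ = [245]ᵀ.
m = 245/75 = 3.26667.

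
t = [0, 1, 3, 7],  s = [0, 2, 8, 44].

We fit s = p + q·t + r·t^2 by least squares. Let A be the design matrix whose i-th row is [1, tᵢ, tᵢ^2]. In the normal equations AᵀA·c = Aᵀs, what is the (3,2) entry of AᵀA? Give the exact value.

Row 3 ↔ basis t^2, column 2 ↔ basis t, so (AᵀA)_{3,2} = Σᵢ (t^2)·(t) = (0)·(0) + (1)·(1) + (9)·(3) + (49)·(7) = 371.

371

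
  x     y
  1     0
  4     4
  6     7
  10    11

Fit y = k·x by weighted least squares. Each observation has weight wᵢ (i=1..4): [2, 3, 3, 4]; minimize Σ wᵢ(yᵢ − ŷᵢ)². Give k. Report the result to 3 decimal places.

Normal-equation sums: Σwᵢ·x·x = 558.
Moment sums: Σwᵢ·x·y = 614.
Hence k = 614 / 558 ≈ 1.10036.

k = 1.100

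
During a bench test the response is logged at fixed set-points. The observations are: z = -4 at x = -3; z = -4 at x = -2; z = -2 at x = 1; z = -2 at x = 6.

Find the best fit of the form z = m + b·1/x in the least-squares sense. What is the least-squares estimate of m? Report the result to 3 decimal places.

m = -3.122

Sums needed: Σ1 = 4, Σ1/x = 1/3, Σ1/x·1/x = 25/18.
Right-hand side: Σz = -12, Σ1/x·z = 1.
AᵀA·[m, b]ᵀ = Aᵀz becomes [[4, 1/3]; [1/3, 25/18]]·[m, b]ᵀ = [-12, 1]ᵀ.
Eliminating b: (25/18)·(row 1) − (1/3)·(row 2) gives (49/9)·m = (25/18)·(-12) − (1/3)·1 = -17, so m = -153/49.
Then b = (1 − (1/3)·(-153/49))/(25/18) = 72/49.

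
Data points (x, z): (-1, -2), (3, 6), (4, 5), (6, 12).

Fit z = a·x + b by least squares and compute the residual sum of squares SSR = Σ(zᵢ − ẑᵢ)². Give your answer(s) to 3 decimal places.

Forming AᵀA = [[62, 12]; [12, 4]] and Aᵀz = [112, 21]ᵀ gives AᵀA·[a, b]ᵀ = Aᵀz.
Determinant 62·4 − 12² = 104.
a = (112·4 − 12·21)/104 = 49/26; b = (62·21 − 12·112)/104 = -21/52.
Residuals: 15/52, 3/4, -111/52, 57/52; SSR = 333/52.

SSR = 6.404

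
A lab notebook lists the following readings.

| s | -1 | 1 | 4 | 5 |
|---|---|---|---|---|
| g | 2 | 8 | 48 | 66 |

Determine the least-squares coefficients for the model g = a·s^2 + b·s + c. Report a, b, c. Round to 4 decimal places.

a = 1.8277, b = 3.5339, c = 3.4011

Sums needed: Σs^2·s^2 = 883, Σs^2·s = 189, Σs^2 = 43, Σs·s = 43, Σs = 9, Σ1 = 4.
And Σs^2·g = 2428, Σs·g = 528, Σg = 124.
XᵀX·[a, b, c]ᵀ = Xᵀg becomes [[883, 189, 43]; [189, 43, 9]; [43, 9, 4]]·[a, b, c]ᵀ = [2428, 528, 124]ᵀ.
Solving the 3×3 system (Gaussian elimination) gives a = 647/354, b = 417/118, c = 602/177.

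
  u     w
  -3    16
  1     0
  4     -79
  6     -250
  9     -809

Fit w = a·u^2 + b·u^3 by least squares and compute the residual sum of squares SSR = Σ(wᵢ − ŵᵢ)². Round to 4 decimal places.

Forming AᵀA = [[8195, 67607]; [67607, 582923]] and Aᵀw = [-75649, -649249]ᵀ gives AᵀA·[a, b]ᵀ = Aᵀw.
Eliminating b: 582923·(row 1) − 67607·(row 2) gives 206347536·a = 582923·(-75649) − 67607·(-649249) = -203764884, so a = -16980407/17195628.
Then b = ((-649249) − 67607·(-16980407/17195628))/582923 = -17182801/17195628.
Residuals: -2998493/1432969, 2846934/1432969, 1077597/1432969, 1989389/1432969, -799013/1432969; SSR = 15948216/1432969.

SSR = 11.1295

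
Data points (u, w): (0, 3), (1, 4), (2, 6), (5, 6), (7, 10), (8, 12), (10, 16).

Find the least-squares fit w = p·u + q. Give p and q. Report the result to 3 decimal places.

Compute the Gram sums: Σu·u = 243, Σu = 33, Σ1 = 7.
And Σu·w = 372, Σw = 57.
Determinant 243·7 − 33² = 612.
p = (372·7 − 33·57)/612 = 241/204; q = (243·57 − 33·372)/612 = 175/68.

p = 1.181, q = 2.574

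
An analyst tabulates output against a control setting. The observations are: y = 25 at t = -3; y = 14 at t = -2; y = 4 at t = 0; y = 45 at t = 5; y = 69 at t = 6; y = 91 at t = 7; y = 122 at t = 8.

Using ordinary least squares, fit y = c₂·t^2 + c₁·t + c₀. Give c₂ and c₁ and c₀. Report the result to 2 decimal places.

Forming XᵀX = [[8515, 1161, 187]; [1161, 187, 21]; [187, 21, 7]] and Xᵀy = [16157, 2149, 370]ᵀ gives XᵀX·[c₂, c₁, c₀]ᵀ = Xᵀy.
Solving the 3×3 system (Gaussian elimination) gives c₂ = 270229/133716, c₁ = -62383/44572, c₀ = 205159/66858.

c₂ = 2.02, c₁ = -1.40, c₀ = 3.07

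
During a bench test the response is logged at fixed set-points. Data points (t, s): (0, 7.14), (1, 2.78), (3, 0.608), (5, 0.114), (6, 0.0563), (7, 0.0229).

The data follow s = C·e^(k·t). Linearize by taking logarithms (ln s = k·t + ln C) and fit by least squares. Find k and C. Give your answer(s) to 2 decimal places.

k = -0.81, C = 6.74

Let Y = ln s. Fitting Y = k·t + ln C by least squares:
XᵀX = [[120.0000, 22.0000]; [22.0000, 6]], rhs = [-55.0268, -6.3347]ᵀ  (here Σt = 22.0000, Σ(t)² = 120.0000, Σln s = -6.3347, Σt·ln s = -55.0268).
Δ = 120.0000·6 − (22.0000)² = 236.0000; k = (-55.0268·6 − 22.0000·-6.3347)/236.0000 = -0.80847, ln C = (120.0000·-6.3347 − 22.0000·-55.0268)/236.0000 = 1.90860, so C = exp(1.90860) = 6.74367.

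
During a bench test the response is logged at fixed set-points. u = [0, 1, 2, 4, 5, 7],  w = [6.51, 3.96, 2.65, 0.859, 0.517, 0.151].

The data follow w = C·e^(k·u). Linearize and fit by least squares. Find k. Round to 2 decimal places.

Linearized form: ln w = k·u + ln C. From the 6 transformed points,
Over the data: Σu = 19.0000, Σ(u)² = 95.0000, Σln w = 1.5220, Σu·ln w = -13.8145.
Normal system: [[95.0000, 19.0000]; [19.0000, 6]]·[k, ln C]ᵀ = [-13.8145, 1.5220]ᵀ.
Slope k = (n·Σu·ln w − Σu·Σln w)/(n·Σ(u)² − (Σu)²) = (6·-13.8145 − 19.0000·1.5220)/209.0000 = -0.53495; ln C = (Σln w − k·Σu)/n = 1.94767.

k = -0.53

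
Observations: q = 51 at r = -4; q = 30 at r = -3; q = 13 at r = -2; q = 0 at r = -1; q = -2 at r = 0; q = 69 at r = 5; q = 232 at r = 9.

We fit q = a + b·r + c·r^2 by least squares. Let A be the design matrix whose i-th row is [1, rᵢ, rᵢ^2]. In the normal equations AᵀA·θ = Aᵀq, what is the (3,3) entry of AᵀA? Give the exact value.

Row 3 ↔ basis r^2, column 3 ↔ basis r^2, so (AᵀA)_{3,3} = Σᵢ (r^2)·(r^2) = (16)·(16) + (9)·(9) + (4)·(4) + (1)·(1) + (0)·(0) + (25)·(25) + (81)·(81) = 7540.

7540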